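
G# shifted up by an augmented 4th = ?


augmented 4th: 4 letter names, 6 semitones
Letter: G + 3 → C
Pitch: G# + 6 semitones, spelled as a C → C##
= C##


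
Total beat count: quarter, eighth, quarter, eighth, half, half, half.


Reasoning:
Beat values:
  quarter = 1 beat
  eighth = 0.5 beats
  quarter = 1 beat
  eighth = 0.5 beats
  half = 2 beats
  half = 2 beats
  half = 2 beats
Sum = 1 + 0.5 + 1 + 0.5 + 2 + 2 + 2
= 9 beats


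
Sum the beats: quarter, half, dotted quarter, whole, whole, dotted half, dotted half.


Solution.
Beat values:
  quarter = 1 beat
  half = 2 beats
  dotted quarter = 1.5 beats
  whole = 4 beats
  whole = 4 beats
  dotted half = 3 beats
  dotted half = 3 beats
Sum = 1 + 2 + 1.5 + 4 + 4 + 3 + 3
= 18.5 beats


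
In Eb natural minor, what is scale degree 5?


Let's work it out.
Natural minor scale pattern: W-H-W-W-H-W-W (2-1-2-2-1-2-2 semitones)
Starting from Eb:
  Eb + 2 semitones → F
  F + 1 semitone → Gb
  Gb + 2 semitones → Ab
  Ab + 2 semitones → Bb
  Bb + 1 semitone → Cb
  Cb + 2 semitones → Db
  Db + 2 semitones → Eb
Scale: Eb F Gb Ab Bb Cb Db
Degree 5 = Bb


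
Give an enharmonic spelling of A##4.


Step by step:
Enharmonic notes sound the same pitch but are spelled with different letter names
A## and B name the same pitch class
= B4


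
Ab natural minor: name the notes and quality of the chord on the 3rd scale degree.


Working:
Ab natural minor scale: Ab Bb Cb Db Eb Fb Gb
Diatonic triad on degree 3 stacks scale notes 3, 5, 7: Cb Eb Gb
Cb→Eb = 4 semitones; Cb→Gb = 7 semitones → major triad
= Cb Eb Gb (major)


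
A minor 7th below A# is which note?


Working:
A 7th spans 7 letter names, so from A we land on B
A minor 7th = 10 semitones below A#
Spell B at that pitch: B#
= B#


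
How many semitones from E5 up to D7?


Reasoning:
Absolute semitone position = octave×12 + chromatic position
E5: 5×12 + 4 = 64
D7: 7×12 + 2 = 86
Difference = 86 - 64 = 22
= 22 semitones


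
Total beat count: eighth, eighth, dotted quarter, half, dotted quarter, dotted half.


Working:
Beat values:
  eighth = 0.5 beats
  eighth = 0.5 beats
  dotted quarter = 1.5 beats
  half = 2 beats
  dotted quarter = 1.5 beats
  dotted half = 3 beats
Sum = 0.5 + 0.5 + 1.5 + 2 + 1.5 + 3
= 9 beats


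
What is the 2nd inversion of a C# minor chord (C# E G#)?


Working:
Root position: C# E G#
2nd inversion: move root and 3rd up an octave
Bass note: G#
Notes (bottom to top) = G# C# E


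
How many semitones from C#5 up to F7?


Absolute semitone position = octave×12 + chromatic position
C#5: 5×12 + 1 = 61
F7: 7×12 + 5 = 89
Difference = 89 - 61 = 28
= 28 semitones


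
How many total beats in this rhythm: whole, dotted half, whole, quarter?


Beat values:
  whole = 4 beats
  dotted half = 3 beats
  whole = 4 beats
  quarter = 1 beat
Sum = 4 + 3 + 4 + 1
= 12 beats


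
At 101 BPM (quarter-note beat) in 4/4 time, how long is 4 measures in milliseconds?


Reasoning:
Quarter-note beat duration = 60000 / 101 ms
Beats per measure (4/4) = 4
One measure = 4 × 60000 / 101 = 240000 / 101 ms
4 measures = 4 × 240000 / 101 = 960000 / 101
= 9505.0 ms


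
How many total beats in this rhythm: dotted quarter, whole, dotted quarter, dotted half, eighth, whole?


Reasoning:
Beat values:
  dotted quarter = 1.5 beats
  whole = 4 beats
  dotted quarter = 1.5 beats
  dotted half = 3 beats
  eighth = 0.5 beats
  whole = 4 beats
Sum = 1.5 + 4 + 1.5 + 3 + 0.5 + 4
= 14.5 beats


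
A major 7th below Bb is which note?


Let's work it out.
A 7th spans 7 letter names, so from B we land on C
A major 7th = 11 semitones below Bb
Spell C at that pitch: Cb
= Cb


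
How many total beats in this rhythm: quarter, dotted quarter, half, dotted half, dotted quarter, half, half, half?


Working:
Beat values:
  quarter = 1 beat
  dotted quarter = 1.5 beats
  half = 2 beats
  dotted half = 3 beats
  dotted quarter = 1.5 beats
  half = 2 beats
  half = 2 beats
  half = 2 beats
Sum = 1 + 1.5 + 2 + 3 + 1.5 + 2 + 2 + 2
= 15 beats


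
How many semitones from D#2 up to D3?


Reasoning:
Absolute semitone position = octave×12 + chromatic position
D#2: 2×12 + 3 = 27
D3: 3×12 + 2 = 38
Difference = 38 - 27 = 11
= 11 semitones


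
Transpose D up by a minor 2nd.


Let's work it out.
minor 2nd: 2 letter names, 1 semitones
Letter: D + 1 → E
Pitch: D + 1 semitones, spelled as an E → Eb
= Eb


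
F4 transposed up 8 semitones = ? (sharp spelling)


F4: chromatic position 5 in octave 4 → absolute = 4×12 + 5 = 53
Transpose up 8: 53 + 8 = 61
61 = 5×12 + 1 → C# in octave 5
Result = C#5


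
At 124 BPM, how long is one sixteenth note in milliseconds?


One quarter-note beat = 60000 / BPM = 60000 / 124 ms
Sixteenth note = 1/4 × quarter note
Duration = 1/4 × 60000 / 124 = 15000 / 124
= 121.0 ms


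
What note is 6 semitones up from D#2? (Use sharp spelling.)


D#2: chromatic position 3 in octave 2 → absolute = 2×12 + 3 = 27
Transpose up 6: 27 + 6 = 33
33 = 2×12 + 9 → A in octave 2
Result = A2


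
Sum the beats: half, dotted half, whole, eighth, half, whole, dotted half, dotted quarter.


Solution.
Beat values:
  half = 2 beats
  dotted half = 3 beats
  whole = 4 beats
  eighth = 0.5 beats
  half = 2 beats
  whole = 4 beats
  dotted half = 3 beats
  dotted quarter = 1.5 beats
Sum = 2 + 3 + 4 + 0.5 + 2 + 4 + 3 + 1.5
= 20 beats


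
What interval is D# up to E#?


Letter names: D → E spans 2 letter names → a 2nd
Semitones: D# → E# = 2 half-steps
A 2nd of 2 semitones is a major 2nd
= major 2nd


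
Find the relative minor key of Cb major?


The relative minor shares the major's key signature and starts on its 6th degree
6th degree = a major 6th above the tonic; a major 6th above Cb is Ab
→ relative minor of Cb major is Ab minor
= Ab minor


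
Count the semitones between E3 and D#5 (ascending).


Step by step:
Absolute semitone position = octave×12 + chromatic position
E3: 3×12 + 4 = 40
D#5: 5×12 + 3 = 63
Difference = 63 - 40 = 23
= 23 semitones


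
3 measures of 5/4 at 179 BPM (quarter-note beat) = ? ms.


Solution.
Quarter-note beat duration = 60000 / 179 ms
Beats per measure (5/4) = 5
One measure = 5 × 60000 / 179 = 300000 / 179 ms
3 measures = 3 × 300000 / 179 = 900000 / 179
= 5027.9 ms


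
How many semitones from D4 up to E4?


Let's work it out.
Absolute semitone position = octave×12 + chromatic position
D4: 4×12 + 2 = 50
E4: 4×12 + 4 = 52
Difference = 52 - 50 = 2
= 2 semitones


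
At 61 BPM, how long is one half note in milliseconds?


Solution.
One quarter-note beat = 60000 / BPM = 60000 / 61 ms
Half note = 2 × quarter note
Duration = 2 × 60000 / 61 = 120000 / 61
= 1967.2 ms


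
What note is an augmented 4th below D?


Reasoning:
A 4th spans 4 letter names, so from D we land on A
An augmented 4th = 6 semitones below D
Spell A at that pitch: Ab
= Ab


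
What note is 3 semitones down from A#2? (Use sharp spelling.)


A#2: chromatic position 10 in octave 2 → absolute = 2×12 + 10 = 34
Transpose down 3: 34 - 3 = 31
31 = 2×12 + 7 → G in octave 2
Result = G2


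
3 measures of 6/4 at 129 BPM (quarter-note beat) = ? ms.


Quarter-note beat duration = 60000 / 129 ms
Beats per measure (6/4) = 6
One measure = 6 × 60000 / 129 = 360000 / 129 ms
3 measures = 3 × 360000 / 129 = 1080000 / 129
= 8372.1 ms


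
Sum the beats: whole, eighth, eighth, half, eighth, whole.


Working:
Beat values:
  whole = 4 beats
  eighth = 0.5 beats
  eighth = 0.5 beats
  half = 2 beats
  eighth = 0.5 beats
  whole = 4 beats
Sum = 4 + 0.5 + 0.5 + 2 + 0.5 + 4
= 11.5 beats


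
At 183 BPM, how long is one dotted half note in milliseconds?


Step by step:
One quarter-note beat = 60000 / BPM = 60000 / 183 ms
Dotted half note = 3 × quarter note
Duration = 3 × 60000 / 183 = 180000 / 183
= 983.6 ms


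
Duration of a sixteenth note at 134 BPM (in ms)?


Let's work it out.
One quarter-note beat = 60000 / BPM = 60000 / 134 ms
Sixteenth note = 1/4 × quarter note
Duration = 1/4 × 60000 / 134 = 15000 / 134
= 111.9 ms


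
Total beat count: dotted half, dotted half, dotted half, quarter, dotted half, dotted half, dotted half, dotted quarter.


Solution.
Beat values:
  dotted half = 3 beats
  dotted half = 3 beats
  dotted half = 3 beats
  quarter = 1 beat
  dotted half = 3 beats
  dotted half = 3 beats
  dotted half = 3 beats
  dotted quarter = 1.5 beats
Sum = 3 + 3 + 3 + 1 + 3 + 3 + 3 + 1.5
= 20.5 beats


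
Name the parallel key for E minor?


Working:
Parallel keys share the same tonic but differ in mode
E minor → parallel is E major
= E major


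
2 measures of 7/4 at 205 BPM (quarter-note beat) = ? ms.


Quarter-note beat duration = 60000 / 205 ms
Beats per measure (7/4) = 7
One measure = 7 × 60000 / 205 = 420000 / 205 ms
2 measures = 2 × 420000 / 205 = 840000 / 205
= 4097.6 ms


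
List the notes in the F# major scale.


Let's work it out.
Major scale pattern: W-W-H-W-W-W-H (2-2-1-2-2-2-1 semitones)
Starting from F#:
  F# + 2 semitones → G#
  G# + 2 semitones → A#
  A# + 1 semitone → B
  B + 2 semitones → C#
  C# + 2 semitones → D#
  D# + 2 semitones → E#
  E# + 1 semitone → F#
Scale = F# G# A# B C# D# E#


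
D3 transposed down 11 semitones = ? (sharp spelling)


Reasoning:
D3: chromatic position 2 in octave 3 → absolute = 3×12 + 2 = 38
Transpose down 11: 38 - 11 = 27
27 = 2×12 + 3 → D# in octave 2
Result = D#2


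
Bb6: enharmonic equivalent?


Solution.
Enharmonic notes sound the same pitch but are spelled with different letter names
Bb and A# name the same pitch class
= A#6


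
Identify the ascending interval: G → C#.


Letter names: G → C spans 4 letter names → a 4th
Semitones: G → C# = 6 half-steps
A 4th of 6 semitones is an augmented 4th
= augmented 4th


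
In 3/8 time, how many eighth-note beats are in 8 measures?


Working:
Time signature 3/8: the bottom number 8 means the eighth note gets one count
The top number 3 means 3 eighth-note beats per measure
Total = 3 × 8 measures
= 24 eighth-note beats


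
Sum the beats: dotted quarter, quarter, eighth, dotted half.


Beat values:
  dotted quarter = 1.5 beats
  quarter = 1 beat
  eighth = 0.5 beats
  dotted half = 3 beats
Sum = 1.5 + 1 + 0.5 + 3
= 6 beats


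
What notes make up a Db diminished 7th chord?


Reasoning:
Diminished 7th chord = root + minor 3rd + diminished 5th + diminished 7th
Seventh chords stack in thirds, so the letter names are D-F-A-C
Root: Db
Minor 3rd above Db: Fb
Diminished 5th above Db: Abb
Diminished 7th above Db: Cbb
Chord = Db Fb Abb Cbb


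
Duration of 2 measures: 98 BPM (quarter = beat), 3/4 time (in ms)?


Quarter-note beat duration = 60000 / 98 ms
Beats per measure (3/4) = 3
One measure = 3 × 60000 / 98 = 180000 / 98 ms
2 measures = 2 × 180000 / 98 = 360000 / 98
= 3673.5 ms


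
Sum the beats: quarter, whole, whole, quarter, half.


Beat values:
  quarter = 1 beat
  whole = 4 beats
  whole = 4 beats
  quarter = 1 beat
  half = 2 beats
Sum = 1 + 4 + 4 + 1 + 2
= 12 beats


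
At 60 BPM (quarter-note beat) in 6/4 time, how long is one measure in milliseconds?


Reasoning:
Quarter-note beat duration = 60000 / 60 ms
Beats per measure (6/4) = 6
One measure = 6 × 60000 / 60 = 360000 / 60 ms
= 6000.0 ms


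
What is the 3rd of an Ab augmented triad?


Augmented triad = root + major 3rd (4 semitones) + augmented 5th (8 semitones)
A triad on Ab stacks thirds, so the chord tones use letter names A-C-E
Root: Ab
Major 3rd above Ab: C
Augmented 5th above Ab: E
The 3rd = C


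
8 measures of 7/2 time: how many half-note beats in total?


Reasoning:
Time signature 7/2: the bottom number 2 means the half note gets one count
The top number 7 means 7 half-note beats per measure
Total = 7 × 8 measures
= 56 half-note beats


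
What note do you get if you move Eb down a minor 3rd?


Let's work it out.
minor 3rd: 3 letter names, 3 semitones
Letter: E - 2 → C
Pitch: Eb - 3 semitones, spelled as a C → C
= C


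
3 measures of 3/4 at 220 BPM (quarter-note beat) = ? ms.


Reasoning:
Quarter-note beat duration = 60000 / 220 ms
Beats per measure (3/4) = 3
One measure = 3 × 60000 / 220 = 180000 / 220 ms
3 measures = 3 × 180000 / 220 = 540000 / 220
= 2454.5 ms


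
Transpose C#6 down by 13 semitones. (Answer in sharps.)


Step by step:
C#6: chromatic position 1 in octave 6 → absolute = 6×12 + 1 = 73
Transpose down 13: 73 - 13 = 60
60 = 5×12 + 0 → C in octave 5
Result = C5


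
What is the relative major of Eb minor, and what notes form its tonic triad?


Let's work it out.
The relative major shares the key signature and is a minor 3rd above the minor tonic
A minor 3rd above Eb is Gb
→ relative major of Eb minor is Gb major
Tonic triad of Gb major = root + major 3rd + perfect 5th = Gb Bb Db
= Gb major; triad = Gb Bb Db


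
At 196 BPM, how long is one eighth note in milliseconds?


Working:
One quarter-note beat = 60000 / BPM = 60000 / 196 ms
Eighth note = 1/2 × quarter note
Duration = 1/2 × 60000 / 196 = 30000 / 196
= 153.1 ms


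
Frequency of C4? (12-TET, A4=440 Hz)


f = 440 × 2^(n/12) where n = semitones from A4
C4: -9 semitones from A4
f = 440 × 2^(-9/12)
f = 261.63 Hz


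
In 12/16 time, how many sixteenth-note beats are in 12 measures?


Working:
Time signature 12/16: the bottom number 16 means the sixteenth note gets one count
The top number 12 means 12 sixteenth-note beats per measure
Total = 12 × 12 measures
= 144 sixteenth-note beats


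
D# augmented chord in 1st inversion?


Reasoning:
Root position: D# F## A##
1st inversion: move root up an octave
Bass note: F##
Notes (bottom to top) = F## A## D#


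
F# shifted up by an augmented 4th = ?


Solution.
augmented 4th: 4 letter names, 6 semitones
Letter: F + 3 → B
Pitch: F# + 6 semitones, spelled as a B → B#
= B#


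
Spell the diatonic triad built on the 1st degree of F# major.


Let's work it out.
F# major scale: F# G# A# B C# D# E#
Diatonic triad on degree 1 stacks scale notes 1, 3, 5: F# A# C#
F#→A# = 4 semitones; F#→C# = 7 semitones → major triad
= F# A# C# (major)


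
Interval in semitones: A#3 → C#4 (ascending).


Working:
Absolute semitone position = octave×12 + chromatic position
A#3: 3×12 + 10 = 46
C#4: 4×12 + 1 = 49
Difference = 49 - 46 = 3
= 3 semitones


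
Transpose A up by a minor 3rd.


Working:
minor 3rd: 3 letter names, 3 semitones
Letter: A + 2 → C
Pitch: A + 3 semitones, spelled as a C → C
= C


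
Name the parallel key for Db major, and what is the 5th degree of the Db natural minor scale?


Step by step:
Parallel keys share the same tonic but differ in mode
Db major → parallel is Db minor
Db natural minor scale: Db Eb Fb Gb Ab Bbb Cb
= Db minor; 5th degree = Ab


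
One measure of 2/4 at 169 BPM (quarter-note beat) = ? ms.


Quarter-note beat duration = 60000 / 169 ms
Beats per measure (2/4) = 2
One measure = 2 × 60000 / 169 = 120000 / 169 ms
= 710.1 ms


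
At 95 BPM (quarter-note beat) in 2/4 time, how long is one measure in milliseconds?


Quarter-note beat duration = 60000 / 95 ms
Beats per measure (2/4) = 2
One measure = 2 × 60000 / 95 = 120000 / 95 ms
= 1263.2 ms


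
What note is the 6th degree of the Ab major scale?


Reasoning:
Major scale pattern: W-W-H-W-W-W-H (2-2-1-2-2-2-1 semitones)
Starting from Ab:
  Ab + 2 semitones → Bb
  Bb + 2 semitones → C
  C + 1 semitone → Db
  Db + 2 semitones → Eb
  Eb + 2 semitones → F
  F + 2 semitones → G
  G + 1 semitone → Ab
Scale: Ab Bb C Db Eb F G
Degree 6 = F


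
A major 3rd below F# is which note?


Working:
A 3rd spans 3 letter names, so from F we land on D
A major 3rd = 4 semitones below F#
Spell D at that pitch: D
= D


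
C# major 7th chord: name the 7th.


Reasoning:
Major 7th chord = root + major 3rd + perfect 5th + major 7th
Seventh chords stack in thirds, so the letter names are C-E-G-B
Root: C#
Major 3rd above C#: E#
Perfect 5th above C#: G#
Major 7th above C#: B#
The 7th = B#


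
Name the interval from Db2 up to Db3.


Working:
Letter names: D → D spans 8 letter names → an octave
Semitones: Db2 → Db3 = 12 half-steps
An octave of 12 semitones is a perfect octave
= perfect octave


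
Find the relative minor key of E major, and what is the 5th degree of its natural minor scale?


The relative minor shares the major's key signature and starts on its 6th degree
6th degree = a major 6th above the tonic; a major 6th above E is C#
→ relative minor of E major is C# minor
C# natural minor scale: C# D# E F# G# A B
= C# minor; 5th degree = G#


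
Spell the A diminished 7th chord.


Diminished 7th chord = root + minor 3rd + diminished 5th + diminished 7th
Seventh chords stack in thirds, so the letter names are A-C-E-G
Root: A
Minor 3rd above A: C
Diminished 5th above A: Eb
Diminished 7th above A: Gb
Chord = A C Eb Gb


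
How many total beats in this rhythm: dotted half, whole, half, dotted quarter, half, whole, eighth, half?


Solution.
Beat values:
  dotted half = 3 beats
  whole = 4 beats
  half = 2 beats
  dotted quarter = 1.5 beats
  half = 2 beats
  whole = 4 beats
  eighth = 0.5 beats
  half = 2 beats
Sum = 3 + 4 + 2 + 1.5 + 2 + 4 + 0.5 + 2
= 19 beats


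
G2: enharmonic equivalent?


Let's work it out.
Enharmonic notes sound the same pitch but are spelled with different letter names
G and Abb name the same pitch class
= Abb2


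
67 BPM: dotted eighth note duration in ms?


Let's work it out.
One quarter-note beat = 60000 / BPM = 60000 / 67 ms
Dotted eighth note = 3/4 × quarter note
Duration = 3/4 × 60000 / 67 = 45000 / 67
= 671.6 ms


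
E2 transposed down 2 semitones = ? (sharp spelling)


Solution.
E2: chromatic position 4 in octave 2 → absolute = 2×12 + 4 = 28
Transpose down 2: 28 - 2 = 26
26 = 2×12 + 2 → D in octave 2
Result = D2


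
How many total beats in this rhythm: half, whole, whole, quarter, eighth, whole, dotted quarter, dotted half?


Solution.
Beat values:
  half = 2 beats
  whole = 4 beats
  whole = 4 beats
  quarter = 1 beat
  eighth = 0.5 beats
  whole = 4 beats
  dotted quarter = 1.5 beats
  dotted half = 3 beats
Sum = 2 + 4 + 4 + 1 + 0.5 + 4 + 1.5 + 3
= 20 beats


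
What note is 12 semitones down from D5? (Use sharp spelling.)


Working:
D5: chromatic position 2 in octave 5 → absolute = 5×12 + 2 = 62
Transpose down 12: 62 - 12 = 50
50 = 4×12 + 2 → D in octave 4
Result = D4


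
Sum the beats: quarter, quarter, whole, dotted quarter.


Beat values:
  quarter = 1 beat
  quarter = 1 beat
  whole = 4 beats
  dotted quarter = 1.5 beats
Sum = 1 + 1 + 4 + 1.5
= 7.5 beats


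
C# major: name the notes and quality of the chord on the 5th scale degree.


Let's work it out.
C# major scale: C# D# E# F# G# A# B#
Diatonic triad on degree 5 stacks scale notes 5, 7, 2: G# B# D#
G#→B# = 4 semitones; G#→D# = 7 semitones → major triad
= G# B# D# (major)


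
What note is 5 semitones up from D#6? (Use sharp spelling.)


Working:
D#6: chromatic position 3 in octave 6 → absolute = 6×12 + 3 = 75
Transpose up 5: 75 + 5 = 80
80 = 6×12 + 8 → G# in octave 6
Result = G#6


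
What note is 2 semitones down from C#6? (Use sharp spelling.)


Step by step:
C#6: chromatic position 1 in octave 6 → absolute = 6×12 + 1 = 73
Transpose down 2: 73 - 2 = 71
71 = 5×12 + 11 → B in octave 5
Result = B5


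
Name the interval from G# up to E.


Working:
Letter names: G → E spans 6 letter names → a 6th
Semitones: G# → E = 8 half-steps
A 6th of 8 semitones is a minor 6th
= minor 6th


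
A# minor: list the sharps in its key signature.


Reasoning:
Sharp minor keys follow the circle of fifths: A(0), E(1), B(2), F#(3), C#(4), G#(5), D#(6), A#(7)
A# minor has 7 sharps
Order of sharps: F# C# G# D# A# E# B# → first 7: F#, C#, G#, D#, A#, E#, B#
= F#, C#, G#, D#, A#, E#, B#


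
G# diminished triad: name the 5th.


Let's work it out.
Diminished triad = root + minor 3rd (3 semitones) + diminished 5th (6 semitones)
A triad on G# stacks thirds, so the chord tones use letter names G-B-D
Root: G#
Minor 3rd above G#: B
Diminished 5th above G#: D
The 5th = D


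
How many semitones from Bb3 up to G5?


Let's work it out.
Absolute semitone position = octave×12 + chromatic position
Bb3: 3×12 + 10 = 46
G5: 5×12 + 7 = 67
Difference = 67 - 46 = 21
= 21 semitones


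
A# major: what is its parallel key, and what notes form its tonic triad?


Reasoning:
Parallel keys share the same tonic but differ in mode
A# major → parallel is A# minor
Tonic triad of A# minor = A# C# E#
= A# minor; triad = A# C# E#


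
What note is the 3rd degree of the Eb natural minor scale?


Working:
Natural minor scale pattern: W-H-W-W-H-W-W (2-1-2-2-1-2-2 semitones)
Starting from Eb:
  Eb + 2 semitones → F
  F + 1 semitone → Gb
  Gb + 2 semitones → Ab
  Ab + 2 semitones → Bb
  Bb + 1 semitone → Cb
  Cb + 2 semitones → Db
  Db + 2 semitones → Eb
Scale: Eb F Gb Ab Bb Cb Db
Degree 3 = Gb


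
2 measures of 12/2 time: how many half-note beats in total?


Step by step:
Time signature 12/2: the bottom number 2 means the half note gets one count
The top number 12 means 12 half-note beats per measure
Total = 12 × 2 measures
= 24 half-note beats


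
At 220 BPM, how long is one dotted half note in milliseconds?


Working:
One quarter-note beat = 60000 / BPM = 60000 / 220 ms
Dotted half note = 3 × quarter note
Duration = 3 × 60000 / 220 = 180000 / 220
= 818.2 ms


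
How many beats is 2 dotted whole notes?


Reasoning:
Base whole note = 4 beats
Dot 1 adds half the previous value: +2
One dotted whole = 4 + 2 = 6
2 of them = 2 × 6 = 12
= 12 beats


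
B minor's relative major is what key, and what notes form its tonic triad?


Reasoning:
The relative major shares the key signature and is a minor 3rd above the minor tonic
A minor 3rd above B is D
→ relative major of B minor is D major
Tonic triad of D major = root + major 3rd + perfect 5th = D F# A
= D major; triad = D F# A


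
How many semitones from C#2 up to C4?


Absolute semitone position = octave×12 + chromatic position
C#2: 2×12 + 1 = 25
C4: 4×12 + 0 = 48
Difference = 48 - 25 = 23
= 23 semitones


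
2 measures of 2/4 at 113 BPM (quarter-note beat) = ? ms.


Let's work it out.
Quarter-note beat duration = 60000 / 113 ms
Beats per measure (2/4) = 2
One measure = 2 × 60000 / 113 = 120000 / 113 ms
2 measures = 2 × 120000 / 113 = 240000 / 113
= 2123.9 ms


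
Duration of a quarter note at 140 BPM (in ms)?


Let's work it out.
One quarter-note beat = 60000 / BPM = 60000 / 140 ms
Duration = 60000 / 140
= 428.6 ms


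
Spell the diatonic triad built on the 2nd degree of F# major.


Working:
F# major scale: F# G# A# B C# D# E#
Diatonic triad on degree 2 stacks scale notes 2, 4, 6: G# B D#
G#→B = 3 semitones; G#→D# = 7 semitones → minor triad
= G# B D# (minor)


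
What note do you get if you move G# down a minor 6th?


Solution.
minor 6th: 6 letter names, 8 semitones
Letter: G - 5 → B
Pitch: G# - 8 semitones, spelled as a B → B#
= B#


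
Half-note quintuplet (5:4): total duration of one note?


Step by step:
Quintuplet: 5 notes occupy the space of 4 half notes
Space = 4 × 2 = 8 beats
Each quintuplet note = 8 / 5 = 8/5 beats
= 8/5 beats


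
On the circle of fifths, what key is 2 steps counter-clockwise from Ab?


Step by step:
Each counter-clockwise step moves down a perfect 5th (= up a perfect 4th)
From Ab: Ab → Db → F#/Gb
= F#/Gb


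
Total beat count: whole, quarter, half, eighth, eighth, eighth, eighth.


Solution.
Beat values:
  whole = 4 beats
  quarter = 1 beat
  half = 2 beats
  eighth = 0.5 beats
  eighth = 0.5 beats
  eighth = 0.5 beats
  eighth = 0.5 beats
Sum = 4 + 1 + 2 + 0.5 + 0.5 + 0.5 + 0.5
= 9 beats


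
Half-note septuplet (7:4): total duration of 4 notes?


Working:
Septuplet: 7 notes occupy the space of 4 half notes
Space = 4 × 2 = 8 beats
Each septuplet note = 8 / 7 = 8/7 beats
4 notes = 4 × 8/7 = 32/7
= 32/7 beats


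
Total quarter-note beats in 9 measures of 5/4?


Time signature 5/4: the bottom number 4 means the quarter note gets one count
The top number 5 means 5 quarter-note beats per measure
Total = 5 × 9 measures
= 45 quarter-note beats


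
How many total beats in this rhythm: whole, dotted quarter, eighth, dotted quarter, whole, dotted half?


Working:
Beat values:
  whole = 4 beats
  dotted quarter = 1.5 beats
  eighth = 0.5 beats
  dotted quarter = 1.5 beats
  whole = 4 beats
  dotted half = 3 beats
Sum = 4 + 1.5 + 0.5 + 1.5 + 4 + 3
= 14.5 beats


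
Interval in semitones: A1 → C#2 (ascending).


Let's work it out.
Absolute semitone position = octave×12 + chromatic position
A1: 1×12 + 9 = 21
C#2: 2×12 + 1 = 25
Difference = 25 - 21 = 4
= 4 semitones


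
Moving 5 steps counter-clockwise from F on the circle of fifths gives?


Step by step:
Each counter-clockwise step moves down a perfect 5th (= up a perfect 4th)
From F: F → Bb → Eb → Ab → Db → F#/Gb
= F#/Gb


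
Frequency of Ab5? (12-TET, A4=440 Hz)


Reasoning:
f = 440 × 2^(n/12) where n = semitones from A4
Ab5: 11 semitones from A4
f = 440 × 2^(11/12)
f = 830.61 Hz


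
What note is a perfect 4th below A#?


Solution.
A 4th spans 4 letter names, so from A we land on E
A perfect 4th = 5 semitones below A#
Spell E at that pitch: E#
= E#


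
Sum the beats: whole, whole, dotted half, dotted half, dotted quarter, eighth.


Step by step:
Beat values:
  whole = 4 beats
  whole = 4 beats
  dotted half = 3 beats
  dotted half = 3 beats
  dotted quarter = 1.5 beats
  eighth = 0.5 beats
Sum = 4 + 4 + 3 + 3 + 1.5 + 0.5
= 16 beats


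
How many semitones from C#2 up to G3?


Let's work it out.
Absolute semitone position = octave×12 + chromatic position
C#2: 2×12 + 1 = 25
G3: 3×12 + 7 = 43
Difference = 43 - 25 = 18
= 18 semitones


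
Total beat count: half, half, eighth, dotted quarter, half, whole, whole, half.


Reasoning:
Beat values:
  half = 2 beats
  half = 2 beats
  eighth = 0.5 beats
  dotted quarter = 1.5 beats
  half = 2 beats
  whole = 4 beats
  whole = 4 beats
  half = 2 beats
Sum = 2 + 2 + 0.5 + 1.5 + 2 + 4 + 4 + 2
= 18 beats


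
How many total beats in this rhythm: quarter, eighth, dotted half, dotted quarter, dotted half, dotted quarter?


Working:
Beat values:
  quarter = 1 beat
  eighth = 0.5 beats
  dotted half = 3 beats
  dotted quarter = 1.5 beats
  dotted half = 3 beats
  dotted quarter = 1.5 beats
Sum = 1 + 0.5 + 3 + 1.5 + 3 + 1.5
= 10.5 beats


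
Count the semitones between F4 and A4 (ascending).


Step by step:
Absolute semitone position = octave×12 + chromatic position
F4: 4×12 + 5 = 53
A4: 4×12 + 9 = 57
Difference = 57 - 53 = 4
= 4 semitones


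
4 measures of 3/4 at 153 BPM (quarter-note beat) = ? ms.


Quarter-note beat duration = 60000 / 153 ms
Beats per measure (3/4) = 3
One measure = 3 × 60000 / 153 = 180000 / 153 ms
4 measures = 4 × 180000 / 153 = 720000 / 153
= 4705.9 ms


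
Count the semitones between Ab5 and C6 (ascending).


Working:
Absolute semitone position = octave×12 + chromatic position
Ab5: 5×12 + 8 = 68
C6: 6×12 + 0 = 72
Difference = 72 - 68 = 4
= 4 semitones


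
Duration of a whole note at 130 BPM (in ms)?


One quarter-note beat = 60000 / BPM = 60000 / 130 ms
Whole note = 4 × quarter note
Duration = 4 × 60000 / 130 = 240000 / 130
= 1846.2 ms


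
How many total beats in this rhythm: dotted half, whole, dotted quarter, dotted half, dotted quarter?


Reasoning:
Beat values:
  dotted half = 3 beats
  whole = 4 beats
  dotted quarter = 1.5 beats
  dotted half = 3 beats
  dotted quarter = 1.5 beats
Sum = 3 + 4 + 1.5 + 3 + 1.5
= 13 beats


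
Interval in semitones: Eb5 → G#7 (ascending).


Absolute semitone position = octave×12 + chromatic position
Eb5: 5×12 + 3 = 63
G#7: 7×12 + 8 = 92
Difference = 92 - 63 = 29
= 29 semitones


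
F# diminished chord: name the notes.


Solution.
Diminished triad = root + minor 3rd (3 semitones) + diminished 5th (6 semitones)
A triad on F# stacks thirds, so the chord tones use letter names F-A-C
Root: F#
Minor 3rd above F#: A
Diminished 5th above F#: C
Chord = F# A C


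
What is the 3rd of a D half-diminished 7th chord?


Working:
Half-diminished 7th chord = root + minor 3rd + diminished 5th + minor 7th
Seventh chords stack in thirds, so the letter names are D-F-A-C
Root: D
Minor 3rd above D: F
Diminished 5th above D: Ab
Minor 7th above D: C
The 3rd = F


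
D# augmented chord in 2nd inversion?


Let's work it out.
Root position: D# F## A##
2nd inversion: move root and 3rd up an octave
Bass note: A##
Notes (bottom to top) = A## D# F##


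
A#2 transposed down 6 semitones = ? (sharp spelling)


Let's work it out.
A#2: chromatic position 10 in octave 2 → absolute = 2×12 + 10 = 34
Transpose down 6: 34 - 6 = 28
28 = 2×12 + 4 → E in octave 2
Result = E2


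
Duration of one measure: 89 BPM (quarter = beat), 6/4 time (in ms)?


Step by step:
Quarter-note beat duration = 60000 / 89 ms
Beats per measure (6/4) = 6
One measure = 6 × 60000 / 89 = 360000 / 89 ms
= 4044.9 ms


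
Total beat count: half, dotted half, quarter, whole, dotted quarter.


Beat values:
  half = 2 beats
  dotted half = 3 beats
  quarter = 1 beat
  whole = 4 beats
  dotted quarter = 1.5 beats
Sum = 2 + 3 + 1 + 4 + 1.5
= 11.5 beats


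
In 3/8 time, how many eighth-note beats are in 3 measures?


Solution.
Time signature 3/8: the bottom number 8 means the eighth note gets one count
The top number 3 means 3 eighth-note beats per measure
Total = 3 × 3 measures
= 9 eighth-note beats


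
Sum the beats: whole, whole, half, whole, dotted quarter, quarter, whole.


Solution.
Beat values:
  whole = 4 beats
  whole = 4 beats
  half = 2 beats
  whole = 4 beats
  dotted quarter = 1.5 beats
  quarter = 1 beat
  whole = 4 beats
Sum = 4 + 4 + 2 + 4 + 1.5 + 1 + 4
= 20.5 beats


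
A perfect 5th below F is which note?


Reasoning:
A 5th spans 5 letter names, so from F we land on B
A perfect 5th = 7 semitones below F
Spell B at that pitch: Bb
= Bb


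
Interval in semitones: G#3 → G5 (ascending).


Absolute semitone position = octave×12 + chromatic position
G#3: 3×12 + 8 = 44
G5: 5×12 + 7 = 67
Difference = 67 - 44 = 23
= 23 semitones


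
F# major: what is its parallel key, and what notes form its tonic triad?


Let's work it out.
Parallel keys share the same tonic but differ in mode
F# major → parallel is F# minor
Tonic triad of F# minor = F# A C#
= F# minor; triad = F# A C#


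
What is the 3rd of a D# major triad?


Solution.
Major triad = root + major 3rd (4 semitones) + perfect 5th (7 semitones)
A triad on D# stacks thirds, so the chord tones use letter names D-F-A
Root: D#
Major 3rd above D#: F##
Perfect 5th above D#: A#
The 3rd = F##


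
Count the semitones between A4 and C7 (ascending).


Reasoning:
Absolute semitone position = octave×12 + chromatic position
A4: 4×12 + 9 = 57
C7: 7×12 + 0 = 84
Difference = 84 - 57 = 27
= 27 semitones


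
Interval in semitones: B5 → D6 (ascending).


Absolute semitone position = octave×12 + chromatic position
B5: 5×12 + 11 = 71
D6: 6×12 + 2 = 74
Difference = 74 - 71 = 3
= 3 semitones


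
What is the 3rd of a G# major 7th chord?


Let's work it out.
Major 7th chord = root + major 3rd + perfect 5th + major 7th
Seventh chords stack in thirds, so the letter names are G-B-D-F
Root: G#
Major 3rd above G#: B#
Perfect 5th above G#: D#
Major 7th above G#: F##
The 3rd = B#


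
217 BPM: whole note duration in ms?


Step by step:
One quarter-note beat = 60000 / BPM = 60000 / 217 ms
Whole note = 4 × quarter note
Duration = 4 × 60000 / 217 = 240000 / 217
= 1106.0 ms


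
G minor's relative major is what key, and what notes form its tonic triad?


Solution.
The relative major shares the key signature and is a minor 3rd above the minor tonic
A minor 3rd above G is Bb
→ relative major of G minor is Bb major
Tonic triad of Bb major = root + major 3rd + perfect 5th = Bb D F
= Bb major; triad = Bb D F


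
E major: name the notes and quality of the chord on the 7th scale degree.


Solution.
E major scale: E F# G# A B C# D#
Diatonic triad on degree 7 stacks scale notes 7, 2, 4: D# F# A
D#→F# = 3 semitones; D#→A = 6 semitones → diminished triad
= D# F# A (diminished)


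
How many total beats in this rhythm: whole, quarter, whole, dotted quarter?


Solution.
Beat values:
  whole = 4 beats
  quarter = 1 beat
  whole = 4 beats
  dotted quarter = 1.5 beats
Sum = 4 + 1 + 4 + 1.5
= 10.5 beats


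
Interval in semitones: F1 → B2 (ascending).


Step by step:
Absolute semitone position = octave×12 + chromatic position
F1: 1×12 + 5 = 17
B2: 2×12 + 11 = 35
Difference = 35 - 17 = 18
= 18 semitones


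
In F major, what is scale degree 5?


Major scale pattern: W-W-H-W-W-W-H (2-2-1-2-2-2-1 semitones)
Starting from F:
  F + 2 semitones → G
  G + 2 semitones → A
  A + 1 semitone → Bb
  Bb + 2 semitones → C
  C + 2 semitones → D
  D + 2 semitones → E
  E + 1 semitone → F
Scale: F G A Bb C D E
Degree 5 = C


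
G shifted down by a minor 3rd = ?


Let's work it out.
minor 3rd: 3 letter names, 3 semitones
Letter: G - 2 → E
Pitch: G - 3 semitones, spelled as an E → E
= E


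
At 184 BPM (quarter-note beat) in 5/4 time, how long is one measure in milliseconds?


Reasoning:
Quarter-note beat duration = 60000 / 184 ms
Beats per measure (5/4) = 5
One measure = 5 × 60000 / 184 = 300000 / 184 ms
= 1630.4 ms


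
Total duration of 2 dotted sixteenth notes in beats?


Step by step:
Base sixteenth note = 1/4 beats
Dot 1 adds half the previous value: +1/8
One dotted sixteenth = 1/4 + 1/8 = 3/8
2 of them = 2 × 3/8 = 3/4
= 3/4 beats


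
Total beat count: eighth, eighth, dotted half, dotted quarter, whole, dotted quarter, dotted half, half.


Beat values:
  eighth = 0.5 beats
  eighth = 0.5 beats
  dotted half = 3 beats
  dotted quarter = 1.5 beats
  whole = 4 beats
  dotted quarter = 1.5 beats
  dotted half = 3 beats
  half = 2 beats
Sum = 0.5 + 0.5 + 3 + 1.5 + 4 + 1.5 + 3 + 2
= 16 beats


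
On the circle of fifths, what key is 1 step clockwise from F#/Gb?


Step by step:
Each clockwise step on the circle of fifths moves up a perfect 5th
From F#/Gb: F#/Gb → Db
= Db


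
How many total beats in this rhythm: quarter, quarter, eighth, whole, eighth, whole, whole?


Beat values:
  quarter = 1 beat
  quarter = 1 beat
  eighth = 0.5 beats
  whole = 4 beats
  eighth = 0.5 beats
  whole = 4 beats
  whole = 4 beats
Sum = 1 + 1 + 0.5 + 4 + 0.5 + 4 + 4
= 15 beats


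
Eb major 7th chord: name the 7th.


Solution.
Major 7th chord = root + major 3rd + perfect 5th + major 7th
Seventh chords stack in thirds, so the letter names are E-G-B-D
Root: Eb
Major 3rd above Eb: G
Perfect 5th above Eb: Bb
Major 7th above Eb: D
The 7th = D


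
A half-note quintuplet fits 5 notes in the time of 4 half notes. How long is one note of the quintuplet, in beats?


Solution.
Quintuplet: 5 notes occupy the space of 4 half notes
Space = 4 × 2 = 8 beats
Each quintuplet note = 8 / 5 = 8/5 beats
= 8/5 beats


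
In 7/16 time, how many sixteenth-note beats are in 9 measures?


Working:
Time signature 7/16: the bottom number 16 means the sixteenth note gets one count
The top number 7 means 7 sixteenth-note beats per measure
Total = 7 × 9 measures
= 63 sixteenth-note beats


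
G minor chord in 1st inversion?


Working:
Root position: G Bb D
1st inversion: move root up an octave
Bass note: Bb
Notes (bottom to top) = Bb D G


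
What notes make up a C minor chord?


Minor triad = root + minor 3rd (3 semitones) + perfect 5th (7 semitones)
A triad on C stacks thirds, so the chord tones use letter names C-E-G
Root: C
Minor 3rd above C: Eb
Perfect 5th above C: G
Chord = C Eb G


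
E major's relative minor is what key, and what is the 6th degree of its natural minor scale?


Solution.
The relative minor shares the major's key signature and starts on its 6th degree
6th degree = a major 6th above the tonic; a major 6th above E is C#
→ relative minor of E major is C# minor
C# natural minor scale: C# D# E F# G# A B
= C# minor; 6th degree = A


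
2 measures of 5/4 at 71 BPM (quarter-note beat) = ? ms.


Solution.
Quarter-note beat duration = 60000 / 71 ms
Beats per measure (5/4) = 5
One measure = 5 × 60000 / 71 = 300000 / 71 ms
2 measures = 2 × 300000 / 71 = 600000 / 71
= 8450.7 ms


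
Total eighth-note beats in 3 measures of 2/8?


Solution.
Time signature 2/8: the bottom number 8 means the eighth note gets one count
The top number 2 means 2 eighth-note beats per measure
Total = 2 × 3 measures
= 6 eighth-note beats


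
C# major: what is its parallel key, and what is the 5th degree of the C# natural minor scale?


Let's work it out.
Parallel keys share the same tonic but differ in mode
C# major → parallel is C# minor
C# natural minor scale: C# D# E F# G# A B
= C# minor; 5th degree = G#


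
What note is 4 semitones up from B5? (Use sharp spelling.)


B5: chromatic position 11 in octave 5 → absolute = 5×12 + 11 = 71
Transpose up 4: 71 + 4 = 75
75 = 6×12 + 3 → D# in octave 6
Result = D#6


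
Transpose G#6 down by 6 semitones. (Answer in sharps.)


Solution.
G#6: chromatic position 8 in octave 6 → absolute = 6×12 + 8 = 80
Transpose down 6: 80 - 6 = 74
74 = 6×12 + 2 → D in octave 6
Result = D6


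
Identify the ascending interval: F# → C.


Letter names: F → C spans 5 letter names → a 5th
Semitones: F# → C = 6 half-steps
A 5th of 6 semitones is a diminished 5th
= diminished 5th


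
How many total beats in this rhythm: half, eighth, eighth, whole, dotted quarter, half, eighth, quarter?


Working:
Beat values:
  half = 2 beats
  eighth = 0.5 beats
  eighth = 0.5 beats
  whole = 4 beats
  dotted quarter = 1.5 beats
  half = 2 beats
  eighth = 0.5 beats
  quarter = 1 beat
Sum = 2 + 0.5 + 0.5 + 4 + 1.5 + 2 + 0.5 + 1
= 12 beats


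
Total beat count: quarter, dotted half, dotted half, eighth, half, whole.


Reasoning:
Beat values:
  quarter = 1 beat
  dotted half = 3 beats
  dotted half = 3 beats
  eighth = 0.5 beats
  half = 2 beats
  whole = 4 beats
Sum = 1 + 3 + 3 + 0.5 + 2 + 4
= 13.5 beats


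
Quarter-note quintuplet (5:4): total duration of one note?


Quintuplet: 5 notes occupy the space of 4 quarter notes
Space = 4 × 1 = 4 beats
Each quintuplet note = 4 / 5 = 4/5 beats
= 4/5 beats


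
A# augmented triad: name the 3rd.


Augmented triad = root + major 3rd (4 semitones) + augmented 5th (8 semitones)
A triad on A# stacks thirds, so the chord tones use letter names A-C-E
Root: A#
Major 3rd above A#: C##
Augmented 5th above A#: E##
The 3rd = C##


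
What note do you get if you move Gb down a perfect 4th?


Step by step:
perfect 4th: 4 letter names, 5 semitones
Letter: G - 3 → D
Pitch: Gb - 5 semitones, spelled as a D → Db
= Db


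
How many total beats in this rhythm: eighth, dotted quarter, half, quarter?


Reasoning:
Beat values:
  eighth = 0.5 beats
  dotted quarter = 1.5 beats
  half = 2 beats
  quarter = 1 beat
Sum = 0.5 + 1.5 + 2 + 1
= 5 beats


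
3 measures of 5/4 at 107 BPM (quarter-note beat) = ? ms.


Quarter-note beat duration = 60000 / 107 ms
Beats per measure (5/4) = 5
One measure = 5 × 60000 / 107 = 300000 / 107 ms
3 measures = 3 × 300000 / 107 = 900000 / 107
= 8411.2 ms


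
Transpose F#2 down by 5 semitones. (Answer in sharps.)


Working:
F#2: chromatic position 6 in octave 2 → absolute = 2×12 + 6 = 30
Transpose down 5: 30 - 5 = 25
25 = 2×12 + 1 → C# in octave 2
Result = C#2
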